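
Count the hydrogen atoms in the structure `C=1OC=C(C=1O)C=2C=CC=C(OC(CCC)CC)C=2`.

20

Hydrogens are implicit in SMILES; fill each atom to its normal valence:
  6 × C (aromatic): 1 H each → 6
  4 × C (aromatic): no H
  3 × C: 2 H each → 6
  2 × C: 3 H each → 6
  1 × C: 1 H
  1 × O: 1 H
  1 × O (aromatic): no H
  1 × O: no H
  Total hydrogens = 20.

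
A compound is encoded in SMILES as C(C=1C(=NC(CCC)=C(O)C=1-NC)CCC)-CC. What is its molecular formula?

C15H26N2O

Heavy atoms from the SMILES: 15 C, 2 N, 1 O.
Implicit hydrogens by atom environment:
  6 × C: 2 H each → 12
  5 × C (aromatic): no H
  4 × C: 3 H each → 12
  1 × N: 1 H
  1 × N (aromatic): no H
  1 × O: 1 H
  Total hydrogens = 26.
Molecular formula: C15H26N2O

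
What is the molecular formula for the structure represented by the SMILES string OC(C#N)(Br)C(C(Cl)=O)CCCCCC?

Heavy atoms from the SMILES: 1 Br, 10 C, 1 Cl, 1 N, 2 O.
Implicit hydrogens by atom environment:
  5 × C: 2 H each → 10
  3 × C: no H
  1 × Br: no H
  1 × C: 3 H
  1 × C: 1 H
  1 × Cl: no H
  1 × N: no H
  1 × O: 1 H
  1 × O: no H
  Total hydrogens = 15.
Molecular formula: C10H15BrClNO2

C10H15BrClNO2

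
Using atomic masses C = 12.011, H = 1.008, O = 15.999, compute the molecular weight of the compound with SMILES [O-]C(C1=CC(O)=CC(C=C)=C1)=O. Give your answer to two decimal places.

163.15

Molecular formula: C9H7O3-.
M = 9×12.011 + 7×1.008 + 3×15.999 = 163.15 g/mol.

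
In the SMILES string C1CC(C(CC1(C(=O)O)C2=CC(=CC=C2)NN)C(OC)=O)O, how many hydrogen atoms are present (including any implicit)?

Hydrogens are implicit in SMILES; fill each atom to its normal valence:
  4 × C (aromatic): 1 H each → 4
  3 × C: 2 H each → 6
  3 × C: no H
  3 × O: no H
  2 × C: 1 H each → 2
  2 × C (aromatic): no H
  2 × O: 1 H each → 2
  1 × C: 3 H
  1 × N: 2 H
  1 × N: 1 H
  Total hydrogens = 20.

20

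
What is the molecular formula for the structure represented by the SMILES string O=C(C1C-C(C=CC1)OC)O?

C8H12O3

Heavy atoms from the SMILES: 8 C, 3 O.
Implicit hydrogens by atom environment:
  4 × C: 1 H each → 4
  2 × C: 2 H each → 4
  2 × O: no H
  1 × C: 3 H
  1 × C: no H
  1 × O: 1 H
  Total hydrogens = 12.
Molecular formula: C8H12O3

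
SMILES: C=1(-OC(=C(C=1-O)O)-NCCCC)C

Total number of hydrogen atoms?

15

Hydrogens are implicit in SMILES; fill each atom to its normal valence:
  4 × C (aromatic): no H
  3 × C: 2 H each → 6
  2 × C: 3 H each → 6
  2 × O: 1 H each → 2
  1 × N: 1 H
  1 × O (aromatic): no H
  Total hydrogens = 15.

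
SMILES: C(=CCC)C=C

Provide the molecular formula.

C6H10

Heavy atoms from the SMILES: 6 C.
Implicit hydrogens by atom environment:
  3 × C: 1 H each → 3
  2 × C: 2 H each → 4
  1 × C: 3 H
  Total hydrogens = 10.
Molecular formula: C6H10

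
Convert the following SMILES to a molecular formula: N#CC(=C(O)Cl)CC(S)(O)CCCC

Heavy atoms from the SMILES: 9 C, 1 Cl, 1 N, 2 O, 1 S.
Implicit hydrogens by atom environment:
  4 × C: 2 H each → 8
  4 × C: no H
  2 × O: 1 H each → 2
  1 × C: 3 H
  1 × Cl: no H
  1 × N: no H
  1 × S: 1 H
  Total hydrogens = 14.
Molecular formula: C9H14ClNO2S

C9H14ClNO2S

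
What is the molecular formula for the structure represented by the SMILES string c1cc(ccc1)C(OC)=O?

C8H8O2

Heavy atoms from the SMILES: 8 C, 2 O.
Implicit hydrogens by atom environment:
  5 × C (aromatic): 1 H each → 5
  2 × O: no H
  1 × C: 3 H
  1 × C (aromatic): no H
  1 × C: no H
  Total hydrogens = 8.
Molecular formula: C8H8O2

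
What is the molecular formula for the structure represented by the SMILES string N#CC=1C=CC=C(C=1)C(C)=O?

Heavy atoms from the SMILES: 9 C, 1 N, 1 O.
Implicit hydrogens by atom environment:
  4 × C (aromatic): 1 H each → 4
  2 × C (aromatic): no H
  2 × C: no H
  1 × C: 3 H
  1 × N: no H
  1 × O: no H
  Total hydrogens = 7.
Molecular formula: C9H7NO

C9H7NO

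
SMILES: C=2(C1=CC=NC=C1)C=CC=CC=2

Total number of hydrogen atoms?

9

Hydrogens are implicit in SMILES; fill each atom to its normal valence:
  9 × C (aromatic): 1 H each → 9
  2 × C (aromatic): no H
  1 × N (aromatic): no H
  Total hydrogens = 9.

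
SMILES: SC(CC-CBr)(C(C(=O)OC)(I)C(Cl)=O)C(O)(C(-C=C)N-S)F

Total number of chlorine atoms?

The symbol for chlorine appears 1 time in the SMILES.

1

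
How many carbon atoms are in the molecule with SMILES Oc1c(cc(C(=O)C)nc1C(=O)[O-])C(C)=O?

10

The symbol for carbon appears 10 times in the SMILES. Lowercase c denotes aromatic carbon and counts toward C.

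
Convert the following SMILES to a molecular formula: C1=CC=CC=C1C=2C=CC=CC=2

C12H10

Heavy atoms from the SMILES: 12 C.
Implicit hydrogens by atom environment:
  10 × C (aromatic): 1 H each → 10
  2 × C (aromatic): no H
  Total hydrogens = 10.
Molecular formula: C12H10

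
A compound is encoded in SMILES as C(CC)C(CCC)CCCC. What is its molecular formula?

C11H24

Heavy atoms from the SMILES: 11 C.
Implicit hydrogens by atom environment:
  7 × C: 2 H each → 14
  3 × C: 3 H each → 9
  1 × C: 1 H
  Total hydrogens = 24.
Molecular formula: C11H24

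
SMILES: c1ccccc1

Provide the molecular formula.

Heavy atoms from the SMILES: 6 C.
Implicit hydrogens by atom environment:
  6 × C (aromatic): 1 H each → 6
  Total hydrogens = 6.
Molecular formula: C6H6

C6H6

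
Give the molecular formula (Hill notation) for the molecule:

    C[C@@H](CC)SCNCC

Heavy atoms from the SMILES: 7 C, 1 N, 1 S.
Implicit hydrogens by atom environment:
  3 × C: 3 H each → 9
  3 × C: 2 H each → 6
  1 × C: 1 H
  1 × N: 1 H
  1 × S: no H
  Total hydrogens = 17.
Molecular formula: C7H17NS

C7H17NS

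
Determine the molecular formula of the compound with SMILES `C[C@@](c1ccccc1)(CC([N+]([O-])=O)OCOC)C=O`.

C13H17NO5

Heavy atoms from the SMILES: 13 C, 1 N, 5 O.
Implicit hydrogens by atom environment:
  5 × C (aromatic): 1 H each → 5
  4 × O: no H
  2 × C: 3 H each → 6
  2 × C: 2 H each → 4
  2 × C: 1 H each → 2
  1 × C: no H
  1 × C (aromatic): no H
  1 × N (charge +1): no H
  1 × O (charge -1): no H
  Total hydrogens = 17.
Molecular formula: C13H17NO5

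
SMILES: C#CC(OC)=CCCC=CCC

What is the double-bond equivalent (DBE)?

4

Molecular formula from the SMILES: C11H16O.
DoU = (2C + 2 + N − H − X)/2 = (2·11 + 2 + 0 − 16 − 0)/2 = 8/2 = 4.
(Structurally: 0 ring(s) + 4 π bond(s) = 4.)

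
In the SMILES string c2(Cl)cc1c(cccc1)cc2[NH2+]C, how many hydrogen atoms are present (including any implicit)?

11

Hydrogens are implicit in SMILES; fill each atom to its normal valence:
  6 × C (aromatic): 1 H each → 6
  4 × C (aromatic): no H
  1 × C: 3 H
  1 × Cl: no H
  1 × N (charge +1): 2 H
  Total hydrogens = 11.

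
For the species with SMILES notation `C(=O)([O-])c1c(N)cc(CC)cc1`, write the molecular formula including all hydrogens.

C9H10NO2-

Heavy atoms from the SMILES: 9 C, 1 N, 2 O.
Implicit hydrogens by atom environment:
  3 × C (aromatic): 1 H each → 3
  3 × C (aromatic): no H
  1 × C: 3 H
  1 × C: 2 H
  1 × C: no H
  1 × N: 2 H
  1 × O: no H
  1 × O (charge -1): no H
  Total hydrogens = 10.
Net charge -1.
Molecular formula: C9H10NO2-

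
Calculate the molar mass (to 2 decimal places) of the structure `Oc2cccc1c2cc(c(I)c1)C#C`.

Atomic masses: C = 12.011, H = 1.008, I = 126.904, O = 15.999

294.09

Molecular formula: C12H7IO.
M = 12×12.011 + 7×1.008 + 1×126.904 + 1×15.999 = 294.09 g/mol.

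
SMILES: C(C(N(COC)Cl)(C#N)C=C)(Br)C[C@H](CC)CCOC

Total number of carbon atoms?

The symbol for carbon appears 14 times in the SMILES. (Cl is a single chlorine, not C + l.)

14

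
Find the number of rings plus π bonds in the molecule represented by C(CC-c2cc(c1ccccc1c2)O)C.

7

Molecular formula from the SMILES: C14H16O.
DoU = (2C + 2 + N − H − X)/2 = (2·14 + 2 + 0 − 16 − 0)/2 = 14/2 = 7.
(Structurally: 2 ring(s) + 5 π bond(s) = 7.)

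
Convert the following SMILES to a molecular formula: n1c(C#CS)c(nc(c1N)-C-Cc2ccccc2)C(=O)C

Heavy atoms from the SMILES: 16 C, 3 N, 1 O, 1 S.
Implicit hydrogens by atom environment:
  5 × C (aromatic): 1 H each → 5
  5 × C (aromatic): no H
  3 × C: no H
  2 × C: 2 H each → 4
  2 × N (aromatic): no H
  1 × C: 3 H
  1 × N: 2 H
  1 × O: no H
  1 × S: 1 H
  Total hydrogens = 15.
Molecular formula: C16H15N3OS

C16H15N3OS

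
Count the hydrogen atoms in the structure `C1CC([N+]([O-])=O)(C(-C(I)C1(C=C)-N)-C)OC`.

17

Hydrogens are implicit in SMILES; fill each atom to its normal valence:
  3 × C: 2 H each → 6
  3 × C: 1 H each → 3
  2 × C: 3 H each → 6
  2 × C: no H
  2 × O: no H
  1 × I: no H
  1 × N: 2 H
  1 × N (charge +1): no H
  1 × O (charge -1): no H
  Total hydrogens = 17.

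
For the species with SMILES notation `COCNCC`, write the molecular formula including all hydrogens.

Heavy atoms from the SMILES: 4 C, 1 N, 1 O.
Implicit hydrogens by atom environment:
  2 × C: 3 H each → 6
  2 × C: 2 H each → 4
  1 × N: 1 H
  1 × O: no H
  Total hydrogens = 11.
Molecular formula: C4H11NO

C4H11NO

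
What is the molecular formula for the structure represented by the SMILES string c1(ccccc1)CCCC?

Heavy atoms from the SMILES: 10 C.
Implicit hydrogens by atom environment:
  5 × C (aromatic): 1 H each → 5
  3 × C: 2 H each → 6
  1 × C: 3 H
  1 × C (aromatic): no H
  Total hydrogens = 14.
Molecular formula: C10H14

C10H14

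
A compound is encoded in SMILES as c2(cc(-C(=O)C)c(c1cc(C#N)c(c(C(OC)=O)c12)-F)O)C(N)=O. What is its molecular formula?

C16H11FN2O5

Heavy atoms from the SMILES: 16 C, 1 F, 2 N, 5 O.
Implicit hydrogens by atom environment:
  8 × C (aromatic): no H
  4 × C: no H
  4 × O: no H
  2 × C: 3 H each → 6
  2 × C (aromatic): 1 H each → 2
  1 × F: no H
  1 × N: 2 H
  1 × N: no H
  1 × O: 1 H
  Total hydrogens = 11.
Molecular formula: C16H11FN2O5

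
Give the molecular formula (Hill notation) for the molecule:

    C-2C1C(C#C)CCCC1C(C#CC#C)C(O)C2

C16H18O

Heavy atoms from the SMILES: 16 C, 1 O.
Implicit hydrogens by atom environment:
  7 × C: 1 H each → 7
  5 × C: 2 H each → 10
  4 × C: no H
  1 × O: 1 H
  Total hydrogens = 18.
Molecular formula: C16H18O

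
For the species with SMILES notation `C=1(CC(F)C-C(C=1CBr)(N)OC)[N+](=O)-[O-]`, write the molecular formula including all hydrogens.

Heavy atoms from the SMILES: 1 Br, 8 C, 1 F, 2 N, 3 O.
Implicit hydrogens by atom environment:
  3 × C: 2 H each → 6
  3 × C: no H
  2 × O: no H
  1 × Br: no H
  1 × C: 3 H
  1 × C: 1 H
  1 × F: no H
  1 × N: 2 H
  1 × N (charge +1): no H
  1 × O (charge -1): no H
  Total hydrogens = 12.
Molecular formula: C8H12BrFN2O3

C8H12BrFN2O3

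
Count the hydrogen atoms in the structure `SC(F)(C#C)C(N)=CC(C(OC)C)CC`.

18

Hydrogens are implicit in SMILES; fill each atom to its normal valence:
  4 × C: 1 H each → 4
  3 × C: 3 H each → 9
  3 × C: no H
  1 × C: 2 H
  1 × F: no H
  1 × N: 2 H
  1 × O: no H
  1 × S: 1 H
  Total hydrogens = 18.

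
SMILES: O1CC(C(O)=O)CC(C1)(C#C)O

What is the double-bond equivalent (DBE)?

Molecular formula from the SMILES: C8H10O4.
DoU = (2C + 2 + N − H − X)/2 = (2·8 + 2 + 0 − 10 − 0)/2 = 8/2 = 4.
(Structurally: 1 ring(s) + 3 π bond(s) = 4.)

4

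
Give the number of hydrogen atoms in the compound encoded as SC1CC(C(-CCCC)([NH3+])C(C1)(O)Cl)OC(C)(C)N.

28

Hydrogens are implicit in SMILES; fill each atom to its normal valence:
  5 × C: 2 H each → 10
  3 × C: 3 H each → 9
  3 × C: no H
  2 × C: 1 H each → 2
  1 × Cl: no H
  1 × N (charge +1): 3 H
  1 × N: 2 H
  1 × O: 1 H
  1 × O: no H
  1 × S: 1 H
  Total hydrogens = 28.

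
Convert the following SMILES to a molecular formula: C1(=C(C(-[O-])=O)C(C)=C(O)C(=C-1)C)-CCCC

C13H17O3-

Heavy atoms from the SMILES: 13 C, 3 O.
Implicit hydrogens by atom environment:
  5 × C (aromatic): no H
  3 × C: 3 H each → 9
  3 × C: 2 H each → 6
  1 × C (aromatic): 1 H
  1 × C: no H
  1 × O: 1 H
  1 × O: no H
  1 × O (charge -1): no H
  Total hydrogens = 17.
Net charge -1.
Molecular formula: C13H17O3-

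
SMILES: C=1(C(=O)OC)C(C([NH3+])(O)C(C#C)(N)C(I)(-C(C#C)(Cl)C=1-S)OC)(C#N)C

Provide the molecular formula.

Heavy atoms from the SMILES: 16 C, 1 Cl, 1 I, 3 N, 4 O, 1 S.
Implicit hydrogens by atom environment:
  11 × C: no H
  3 × C: 3 H each → 9
  3 × O: no H
  2 × C: 1 H each → 2
  1 × Cl: no H
  1 × I: no H
  1 × N (charge +1): 3 H
  1 × N: 2 H
  1 × N: no H
  1 × O: 1 H
  1 × S: 1 H
  Total hydrogens = 18.
Net charge +1.
Molecular formula: C16H18ClIN3O4S+

C16H18ClIN3O4S+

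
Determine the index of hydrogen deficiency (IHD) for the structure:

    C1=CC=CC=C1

Molecular formula from the SMILES: C6H6.
DoU = (2C + 2 + N − H − X)/2 = (2·6 + 2 + 0 − 6 − 0)/2 = 8/2 = 4.
(Structurally: 1 ring(s) + 3 π bond(s) = 4.)

4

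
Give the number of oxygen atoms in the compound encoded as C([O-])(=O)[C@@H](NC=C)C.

The symbol for oxygen appears 2 times in the SMILES.

2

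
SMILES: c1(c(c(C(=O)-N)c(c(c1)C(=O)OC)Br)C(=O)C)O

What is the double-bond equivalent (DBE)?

Molecular formula from the SMILES: C11H10BrNO5.
DoU = (2C + 2 + N − H − X)/2 = (2·11 + 2 + 1 − 10 − 1)/2 = 14/2 = 7.
(Structurally: 1 ring(s) + 6 π bond(s) = 7.)

7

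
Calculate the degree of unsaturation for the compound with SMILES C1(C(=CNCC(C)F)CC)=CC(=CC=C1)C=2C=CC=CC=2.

9

Molecular formula from the SMILES: C19H22FN.
DoU = (2C + 2 + N − H − X)/2 = (2·19 + 2 + 1 − 22 − 1)/2 = 18/2 = 9.
(Structurally: 2 ring(s) + 7 π bond(s) = 9.)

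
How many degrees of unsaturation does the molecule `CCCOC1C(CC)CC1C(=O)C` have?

2

Molecular formula from the SMILES: C11H20O2.
DoU = (2C + 2 + N − H − X)/2 = (2·11 + 2 + 0 − 20 − 0)/2 = 4/2 = 2.
(Structurally: 1 ring(s) + 1 π bond(s) = 2.)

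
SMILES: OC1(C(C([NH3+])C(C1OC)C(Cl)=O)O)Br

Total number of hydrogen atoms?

Hydrogens are implicit in SMILES; fill each atom to its normal valence:
  4 × C: 1 H each → 4
  2 × C: no H
  2 × O: 1 H each → 2
  2 × O: no H
  1 × Br: no H
  1 × C: 3 H
  1 × Cl: no H
  1 × N (charge +1): 3 H
  Total hydrogens = 12.

12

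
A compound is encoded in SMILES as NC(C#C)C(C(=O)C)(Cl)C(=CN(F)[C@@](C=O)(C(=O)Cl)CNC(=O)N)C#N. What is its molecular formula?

Heavy atoms from the SMILES: 14 C, 2 Cl, 1 F, 5 N, 4 O.
Implicit hydrogens by atom environment:
  8 × C: no H
  4 × C: 1 H each → 4
  4 × O: no H
  2 × Cl: no H
  2 × N: 2 H each → 4
  2 × N: no H
  1 × C: 3 H
  1 × C: 2 H
  1 × F: no H
  1 × N: 1 H
  Total hydrogens = 14.
Molecular formula: C14H14Cl2FN5O4

C14H14Cl2FN5O4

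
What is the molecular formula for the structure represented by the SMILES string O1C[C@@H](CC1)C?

Heavy atoms from the SMILES: 5 C, 1 O.
Implicit hydrogens by atom environment:
  3 × C: 2 H each → 6
  1 × C: 3 H
  1 × C: 1 H
  1 × O: no H
  Total hydrogens = 10.
Molecular formula: C5H10O

C5H10O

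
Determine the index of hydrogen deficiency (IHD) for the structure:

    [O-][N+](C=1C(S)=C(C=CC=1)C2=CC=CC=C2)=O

9

Molecular formula from the SMILES: C12H9NO2S.
DoU = (2C + 2 + N − H − X)/2 = (2·12 + 2 + 1 − 9 − 0)/2 = 18/2 = 9.
(Structurally: 2 ring(s) + 7 π bond(s) = 9.)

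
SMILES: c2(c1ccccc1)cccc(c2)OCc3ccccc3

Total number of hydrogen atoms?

16

Hydrogens are implicit in SMILES; fill each atom to its normal valence:
  14 × C (aromatic): 1 H each → 14
  4 × C (aromatic): no H
  1 × C: 2 H
  1 × O: no H
  Total hydrogens = 16.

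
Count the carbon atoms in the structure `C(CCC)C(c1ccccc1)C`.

The symbol for carbon appears 12 times in the SMILES. Lowercase c denotes aromatic carbon and counts toward C.

12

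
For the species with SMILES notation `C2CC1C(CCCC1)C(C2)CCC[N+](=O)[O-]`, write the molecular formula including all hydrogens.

C13H23NO2

Heavy atoms from the SMILES: 13 C, 1 N, 2 O.
Implicit hydrogens by atom environment:
  10 × C: 2 H each → 20
  3 × C: 1 H each → 3
  1 × N (charge +1): no H
  1 × O: no H
  1 × O (charge -1): no H
  Total hydrogens = 23.
Molecular formula: C13H23NO2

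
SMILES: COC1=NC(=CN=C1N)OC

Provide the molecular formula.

C6H9N3O2

Heavy atoms from the SMILES: 6 C, 3 N, 2 O.
Implicit hydrogens by atom environment:
  3 × C (aromatic): no H
  2 × C: 3 H each → 6
  2 × N (aromatic): no H
  2 × O: no H
  1 × C (aromatic): 1 H
  1 × N: 2 H
  Total hydrogens = 9.
Molecular formula: C6H9N3O2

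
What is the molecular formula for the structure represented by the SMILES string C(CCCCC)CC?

Heavy atoms from the SMILES: 8 C.
Implicit hydrogens by atom environment:
  6 × C: 2 H each → 12
  2 × C: 3 H each → 6
  Total hydrogens = 18.
Molecular formula: C8H18

C8H18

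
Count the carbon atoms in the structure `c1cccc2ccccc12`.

10

The symbol for carbon appears 10 times in the SMILES. Lowercase c denotes aromatic carbon and counts toward C.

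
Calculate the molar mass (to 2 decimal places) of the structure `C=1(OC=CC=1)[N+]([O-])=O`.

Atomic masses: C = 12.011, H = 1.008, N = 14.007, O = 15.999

Molecular formula: C4H3NO3.
M = 4×12.011 + 3×1.008 + 1×14.007 + 3×15.999 = 113.07 g/mol.

113.07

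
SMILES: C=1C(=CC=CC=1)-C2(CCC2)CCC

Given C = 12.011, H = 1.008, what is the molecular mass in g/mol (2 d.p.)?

Molecular formula: C13H18.
M = 13×12.011 + 18×1.008 = 174.29 g/mol.

174.29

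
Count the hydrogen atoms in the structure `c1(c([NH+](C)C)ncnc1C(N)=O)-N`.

12

Hydrogens are implicit in SMILES; fill each atom to its normal valence:
  3 × C (aromatic): no H
  2 × C: 3 H each → 6
  2 × N: 2 H each → 4
  2 × N (aromatic): no H
  1 × C (aromatic): 1 H
  1 × C: no H
  1 × N (charge +1): 1 H
  1 × O: no H
  Total hydrogens = 12.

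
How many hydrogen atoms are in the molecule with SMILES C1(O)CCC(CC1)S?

12

Hydrogens are implicit in SMILES; fill each atom to its normal valence:
  4 × C: 2 H each → 8
  2 × C: 1 H each → 2
  1 × O: 1 H
  1 × S: 1 H
  Total hydrogens = 12.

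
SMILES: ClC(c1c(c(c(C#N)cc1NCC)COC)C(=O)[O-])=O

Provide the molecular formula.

Heavy atoms from the SMILES: 13 C, 1 Cl, 2 N, 4 O.
Implicit hydrogens by atom environment:
  5 × C (aromatic): no H
  3 × C: no H
  3 × O: no H
  2 × C: 3 H each → 6
  2 × C: 2 H each → 4
  1 × C (aromatic): 1 H
  1 × Cl: no H
  1 × N: 1 H
  1 × N: no H
  1 × O (charge -1): no H
  Total hydrogens = 12.
Net charge -1.
Molecular formula: C13H12ClN2O4-

C13H12ClN2O4-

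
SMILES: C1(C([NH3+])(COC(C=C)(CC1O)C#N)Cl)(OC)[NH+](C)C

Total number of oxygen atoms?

3

The symbol for oxygen appears 3 times in the SMILES.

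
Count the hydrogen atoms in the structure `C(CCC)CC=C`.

Hydrogens are implicit in SMILES; fill each atom to its normal valence:
  5 × C: 2 H each → 10
  1 × C: 3 H
  1 × C: 1 H
  Total hydrogens = 14.

14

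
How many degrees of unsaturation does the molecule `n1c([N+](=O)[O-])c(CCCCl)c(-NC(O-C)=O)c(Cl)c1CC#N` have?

8

Molecular formula from the SMILES: C12H12Cl2N4O4.
DoU = (2C + 2 + N − H − X)/2 = (2·12 + 2 + 4 − 12 − 2)/2 = 16/2 = 8.
(Structurally: 1 ring(s) + 7 π bond(s) = 8.)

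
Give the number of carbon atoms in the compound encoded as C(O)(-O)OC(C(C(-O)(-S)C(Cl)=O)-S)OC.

6

The symbol for carbon appears 6 times in the SMILES. (Cl is a single chlorine, not C + l.)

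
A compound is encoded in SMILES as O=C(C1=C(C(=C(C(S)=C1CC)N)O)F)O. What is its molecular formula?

C9H10FNO3S

Heavy atoms from the SMILES: 9 C, 1 F, 1 N, 3 O, 1 S.
Implicit hydrogens by atom environment:
  6 × C (aromatic): no H
  2 × O: 1 H each → 2
  1 × C: 3 H
  1 × C: 2 H
  1 × C: no H
  1 × F: no H
  1 × N: 2 H
  1 × O: no H
  1 × S: 1 H
  Total hydrogens = 10.
Molecular formula: C9H10FNO3S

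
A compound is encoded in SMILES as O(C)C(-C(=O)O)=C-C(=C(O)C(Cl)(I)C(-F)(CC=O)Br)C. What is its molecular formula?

Heavy atoms from the SMILES: 1 Br, 11 C, 1 Cl, 1 F, 1 I, 5 O.
Implicit hydrogens by atom environment:
  6 × C: no H
  3 × O: no H
  2 × C: 3 H each → 6
  2 × C: 1 H each → 2
  2 × O: 1 H each → 2
  1 × Br: no H
  1 × C: 2 H
  1 × Cl: no H
  1 × F: no H
  1 × I: no H
  Total hydrogens = 12.
Molecular formula: C11H12BrClFIO5

C11H12BrClFIO5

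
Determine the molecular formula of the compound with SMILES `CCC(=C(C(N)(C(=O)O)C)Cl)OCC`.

Heavy atoms from the SMILES: 9 C, 1 Cl, 1 N, 3 O.
Implicit hydrogens by atom environment:
  4 × C: no H
  3 × C: 3 H each → 9
  2 × C: 2 H each → 4
  2 × O: no H
  1 × Cl: no H
  1 × N: 2 H
  1 × O: 1 H
  Total hydrogens = 16.
Molecular formula: C9H16ClNO3

C9H16ClNO3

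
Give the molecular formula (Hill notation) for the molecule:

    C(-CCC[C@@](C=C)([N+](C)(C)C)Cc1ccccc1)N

Heavy atoms from the SMILES: 17 C, 2 N.
Implicit hydrogens by atom environment:
  6 × C: 2 H each → 12
  5 × C (aromatic): 1 H each → 5
  3 × C: 3 H each → 9
  1 × C: 1 H
  1 × C: no H
  1 × C (aromatic): no H
  1 × N: 2 H
  1 × N (charge +1): no H
  Total hydrogens = 29.
Net charge +1.
Molecular formula: C17H29N2+

C17H29N2+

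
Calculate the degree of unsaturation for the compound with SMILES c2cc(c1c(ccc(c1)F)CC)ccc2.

Molecular formula from the SMILES: C14H13F.
DoU = (2C + 2 + N − H − X)/2 = (2·14 + 2 + 0 − 13 − 1)/2 = 16/2 = 8.
(Structurally: 2 ring(s) + 6 π bond(s) = 8.)

8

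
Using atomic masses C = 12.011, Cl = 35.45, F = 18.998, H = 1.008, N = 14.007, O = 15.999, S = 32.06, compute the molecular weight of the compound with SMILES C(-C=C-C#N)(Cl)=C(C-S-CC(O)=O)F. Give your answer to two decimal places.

235.66

Molecular formula: C8H7ClFNO2S.
M = 8×12.011 + 1×35.45 + 1×18.998 + 7×1.008 + 1×14.007 + 2×15.999 + 1×32.06 = 235.66 g/mol.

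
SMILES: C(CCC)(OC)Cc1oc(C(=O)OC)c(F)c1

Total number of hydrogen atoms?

17

Hydrogens are implicit in SMILES; fill each atom to its normal valence:
  3 × C: 3 H each → 9
  3 × C: 2 H each → 6
  3 × C (aromatic): no H
  3 × O: no H
  1 × C (aromatic): 1 H
  1 × C: 1 H
  1 × C: no H
  1 × F: no H
  1 × O (aromatic): no H
  Total hydrogens = 17.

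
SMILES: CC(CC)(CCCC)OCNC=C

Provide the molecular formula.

C11H23NO

Heavy atoms from the SMILES: 11 C, 1 N, 1 O.
Implicit hydrogens by atom environment:
  6 × C: 2 H each → 12
  3 × C: 3 H each → 9
  1 × C: 1 H
  1 × C: no H
  1 × N: 1 H
  1 × O: no H
  Total hydrogens = 23.
Molecular formula: C11H23NO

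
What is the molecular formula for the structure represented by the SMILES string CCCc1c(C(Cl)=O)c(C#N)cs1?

Heavy atoms from the SMILES: 9 C, 1 Cl, 1 N, 1 O, 1 S.
Implicit hydrogens by atom environment:
  3 × C (aromatic): no H
  2 × C: 2 H each → 4
  2 × C: no H
  1 × C: 3 H
  1 × C (aromatic): 1 H
  1 × Cl: no H
  1 × N: no H
  1 × O: no H
  1 × S (aromatic): no H
  Total hydrogens = 8.
Molecular formula: C9H8ClNOS

C9H8ClNOS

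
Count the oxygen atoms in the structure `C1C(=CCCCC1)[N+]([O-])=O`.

2

The symbol for oxygen appears 2 times in the SMILES.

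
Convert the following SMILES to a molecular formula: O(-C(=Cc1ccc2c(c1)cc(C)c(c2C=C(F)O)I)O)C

Heavy atoms from the SMILES: 16 C, 1 F, 1 I, 3 O.
Implicit hydrogens by atom environment:
  6 × C (aromatic): no H
  4 × C (aromatic): 1 H each → 4
  2 × C: 3 H each → 6
  2 × C: 1 H each → 2
  2 × C: no H
  2 × O: 1 H each → 2
  1 × F: no H
  1 × I: no H
  1 × O: no H
  Total hydrogens = 14.
Molecular formula: C16H14FIO3

C16H14FIO3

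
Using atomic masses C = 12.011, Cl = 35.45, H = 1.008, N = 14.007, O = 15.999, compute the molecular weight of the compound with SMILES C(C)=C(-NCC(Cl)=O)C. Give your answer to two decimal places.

Molecular formula: C6H10ClNO.
M = 6×12.011 + 1×35.45 + 10×1.008 + 1×14.007 + 1×15.999 = 147.60 g/mol.

147.60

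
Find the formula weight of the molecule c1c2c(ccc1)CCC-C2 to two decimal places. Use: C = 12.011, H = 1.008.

Molecular formula: C10H12.
M = 10×12.011 + 12×1.008 = 132.21 g/mol.

132.21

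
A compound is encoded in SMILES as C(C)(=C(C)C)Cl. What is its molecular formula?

Heavy atoms from the SMILES: 5 C, 1 Cl.
Implicit hydrogens by atom environment:
  3 × C: 3 H each → 9
  2 × C: no H
  1 × Cl: no H
  Total hydrogens = 9.
Molecular formula: C5H9Cl

C5H9Cl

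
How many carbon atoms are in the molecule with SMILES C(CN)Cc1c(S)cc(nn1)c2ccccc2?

13

The symbol for carbon appears 13 times in the SMILES. Lowercase c denotes aromatic carbon and counts toward C.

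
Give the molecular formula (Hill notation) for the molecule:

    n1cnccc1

Heavy atoms from the SMILES: 4 C, 2 N.
Implicit hydrogens by atom environment:
  4 × C (aromatic): 1 H each → 4
  2 × N (aromatic): no H
  Total hydrogens = 4.
Molecular formula: C4H4N2

C4H4N2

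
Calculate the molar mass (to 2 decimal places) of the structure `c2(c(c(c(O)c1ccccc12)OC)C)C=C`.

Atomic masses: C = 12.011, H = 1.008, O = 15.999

Molecular formula: C14H14O2.
M = 14×12.011 + 14×1.008 + 2×15.999 = 214.26 g/mol.

214.26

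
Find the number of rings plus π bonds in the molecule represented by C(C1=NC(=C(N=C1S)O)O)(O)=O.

Molecular formula from the SMILES: C5H4N2O4S.
DoU = (2C + 2 + N − H − X)/2 = (2·5 + 2 + 2 − 4 − 0)/2 = 10/2 = 5.
(Structurally: 1 ring(s) + 4 π bond(s) = 5.)

5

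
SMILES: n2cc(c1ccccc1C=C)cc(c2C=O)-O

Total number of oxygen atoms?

2

The symbol for oxygen appears 2 times in the SMILES.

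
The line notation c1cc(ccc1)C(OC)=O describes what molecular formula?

Heavy atoms from the SMILES: 8 C, 2 O.
Implicit hydrogens by atom environment:
  5 × C (aromatic): 1 H each → 5
  2 × O: no H
  1 × C: 3 H
  1 × C (aromatic): no H
  1 × C: no H
  Total hydrogens = 8.
Molecular formula: C8H8O2

C8H8O2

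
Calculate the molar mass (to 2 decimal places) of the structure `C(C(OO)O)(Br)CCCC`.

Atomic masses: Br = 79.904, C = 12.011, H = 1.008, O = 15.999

Molecular formula: C6H13BrO3.
M = 1×79.904 + 6×12.011 + 13×1.008 + 3×15.999 = 213.07 g/mol.

213.07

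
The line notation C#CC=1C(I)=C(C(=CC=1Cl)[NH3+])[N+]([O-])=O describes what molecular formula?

Heavy atoms from the SMILES: 8 C, 1 Cl, 1 I, 2 N, 2 O.
Implicit hydrogens by atom environment:
  5 × C (aromatic): no H
  1 × C (aromatic): 1 H
  1 × C: 1 H
  1 × C: no H
  1 × Cl: no H
  1 × I: no H
  1 × N (charge +1): 3 H
  1 × N (charge +1): no H
  1 × O: no H
  1 × O (charge -1): no H
  Total hydrogens = 5.
Net charge +1.
Molecular formula: C8H5ClIN2O2+

C8H5ClIN2O2+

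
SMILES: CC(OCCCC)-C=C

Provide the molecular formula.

Heavy atoms from the SMILES: 8 C, 1 O.
Implicit hydrogens by atom environment:
  4 × C: 2 H each → 8
  2 × C: 3 H each → 6
  2 × C: 1 H each → 2
  1 × O: no H
  Total hydrogens = 16.
Molecular formula: C8H16O

C8H16O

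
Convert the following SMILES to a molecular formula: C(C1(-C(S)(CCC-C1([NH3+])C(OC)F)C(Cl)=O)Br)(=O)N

Heavy atoms from the SMILES: 1 Br, 10 C, 1 Cl, 1 F, 2 N, 3 O, 1 S.
Implicit hydrogens by atom environment:
  5 × C: no H
  3 × C: 2 H each → 6
  3 × O: no H
  1 × Br: no H
  1 × C: 3 H
  1 × C: 1 H
  1 × Cl: no H
  1 × F: no H
  1 × N (charge +1): 3 H
  1 × N: 2 H
  1 × S: 1 H
  Total hydrogens = 16.
Net charge +1.
Molecular formula: C10H16BrClFN2O3S+

C10H16BrClFN2O3S+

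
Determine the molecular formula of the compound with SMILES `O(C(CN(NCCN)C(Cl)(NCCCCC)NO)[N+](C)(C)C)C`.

Heavy atoms from the SMILES: 14 C, 1 Cl, 6 N, 2 O.
Implicit hydrogens by atom environment:
  7 × C: 2 H each → 14
  5 × C: 3 H each → 15
  3 × N: 1 H each → 3
  1 × C: 1 H
  1 × C: no H
  1 × Cl: no H
  1 × N: 2 H
  1 × N: no H
  1 × N (charge +1): no H
  1 × O: 1 H
  1 × O: no H
  Total hydrogens = 36.
Net charge +1.
Molecular formula: C14H36ClN6O2+

C14H36ClN6O2+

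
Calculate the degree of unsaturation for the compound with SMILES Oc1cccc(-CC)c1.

Molecular formula from the SMILES: C8H10O.
DoU = (2C + 2 + N − H − X)/2 = (2·8 + 2 + 0 − 10 − 0)/2 = 8/2 = 4.
(Structurally: 1 ring(s) + 3 π bond(s) = 4.)

4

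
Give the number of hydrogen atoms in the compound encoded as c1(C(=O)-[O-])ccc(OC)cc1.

7

Hydrogens are implicit in SMILES; fill each atom to its normal valence:
  4 × C (aromatic): 1 H each → 4
  2 × C (aromatic): no H
  2 × O: no H
  1 × C: 3 H
  1 × C: no H
  1 × O (charge -1): no H
  Total hydrogens = 7.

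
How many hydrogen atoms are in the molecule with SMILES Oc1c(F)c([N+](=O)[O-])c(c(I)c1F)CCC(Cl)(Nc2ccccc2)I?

11

Hydrogens are implicit in SMILES; fill each atom to its normal valence:
  7 × C (aromatic): no H
  5 × C (aromatic): 1 H each → 5
  2 × C: 2 H each → 4
  2 × F: no H
  2 × I: no H
  1 × C: no H
  1 × Cl: no H
  1 × N: 1 H
  1 × N (charge +1): no H
  1 × O: 1 H
  1 × O: no H
  1 × O (charge -1): no H
  Total hydrogens = 11.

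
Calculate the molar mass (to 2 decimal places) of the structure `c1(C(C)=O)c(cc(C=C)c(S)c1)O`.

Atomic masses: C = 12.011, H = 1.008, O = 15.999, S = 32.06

Molecular formula: C10H10O2S.
M = 10×12.011 + 10×1.008 + 2×15.999 + 1×32.06 = 194.25 g/mol.

194.25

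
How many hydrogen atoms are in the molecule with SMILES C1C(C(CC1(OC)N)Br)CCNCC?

Hydrogens are implicit in SMILES; fill each atom to its normal valence:
  5 × C: 2 H each → 10
  2 × C: 3 H each → 6
  2 × C: 1 H each → 2
  1 × Br: no H
  1 × C: no H
  1 × N: 2 H
  1 × N: 1 H
  1 × O: no H
  Total hydrogens = 21.

21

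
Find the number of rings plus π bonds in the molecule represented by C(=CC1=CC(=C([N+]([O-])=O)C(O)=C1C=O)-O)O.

Molecular formula from the SMILES: C9H7NO6.
DoU = (2C + 2 + N − H − X)/2 = (2·9 + 2 + 1 − 7 − 0)/2 = 14/2 = 7.
(Structurally: 1 ring(s) + 6 π bond(s) = 7.)

7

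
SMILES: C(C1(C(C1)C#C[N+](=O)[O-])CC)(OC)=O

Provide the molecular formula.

C9H11NO4

Heavy atoms from the SMILES: 9 C, 1 N, 4 O.
Implicit hydrogens by atom environment:
  4 × C: no H
  3 × O: no H
  2 × C: 3 H each → 6
  2 × C: 2 H each → 4
  1 × C: 1 H
  1 × N (charge +1): no H
  1 × O (charge -1): no H
  Total hydrogens = 11.
Molecular formula: C9H11NO4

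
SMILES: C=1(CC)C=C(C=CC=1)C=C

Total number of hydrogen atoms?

Hydrogens are implicit in SMILES; fill each atom to its normal valence:
  4 × C (aromatic): 1 H each → 4
  2 × C: 2 H each → 4
  2 × C (aromatic): no H
  1 × C: 3 H
  1 × C: 1 H
  Total hydrogens = 12.

12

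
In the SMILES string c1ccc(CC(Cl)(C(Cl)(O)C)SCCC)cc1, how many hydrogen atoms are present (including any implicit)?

18

Hydrogens are implicit in SMILES; fill each atom to its normal valence:
  5 × C (aromatic): 1 H each → 5
  3 × C: 2 H each → 6
  2 × C: 3 H each → 6
  2 × C: no H
  2 × Cl: no H
  1 × C (aromatic): no H
  1 × O: 1 H
  1 × S: no H
  Total hydrogens = 18.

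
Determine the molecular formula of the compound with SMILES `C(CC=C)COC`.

Heavy atoms from the SMILES: 6 C, 1 O.
Implicit hydrogens by atom environment:
  4 × C: 2 H each → 8
  1 × C: 3 H
  1 × C: 1 H
  1 × O: no H
  Total hydrogens = 12.
Molecular formula: C6H12O

C6H12O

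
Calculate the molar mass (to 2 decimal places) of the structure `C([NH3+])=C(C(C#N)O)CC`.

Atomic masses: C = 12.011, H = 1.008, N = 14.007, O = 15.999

127.17

Molecular formula: C6H11N2O+.
M = 6×12.011 + 11×1.008 + 2×14.007 + 1×15.999 = 127.17 g/mol.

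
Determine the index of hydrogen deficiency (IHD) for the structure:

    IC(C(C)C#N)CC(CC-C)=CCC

Molecular formula from the SMILES: C12H20IN.
DoU = (2C + 2 + N − H − X)/2 = (2·12 + 2 + 1 − 20 − 1)/2 = 6/2 = 3.
(Structurally: 0 ring(s) + 3 π bond(s) = 3.)

3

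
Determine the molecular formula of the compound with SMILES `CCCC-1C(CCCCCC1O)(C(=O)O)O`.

Heavy atoms from the SMILES: 12 C, 4 O.
Implicit hydrogens by atom environment:
  7 × C: 2 H each → 14
  3 × O: 1 H each → 3
  2 × C: 1 H each → 2
  2 × C: no H
  1 × C: 3 H
  1 × O: no H
  Total hydrogens = 22.
Molecular formula: C12H22O4

C12H22O4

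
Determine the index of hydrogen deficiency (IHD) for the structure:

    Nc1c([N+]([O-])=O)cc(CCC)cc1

Molecular formula from the SMILES: C9H12N2O2.
DoU = (2C + 2 + N − H − X)/2 = (2·9 + 2 + 2 − 12 − 0)/2 = 10/2 = 5.
(Structurally: 1 ring(s) + 4 π bond(s) = 5.)

5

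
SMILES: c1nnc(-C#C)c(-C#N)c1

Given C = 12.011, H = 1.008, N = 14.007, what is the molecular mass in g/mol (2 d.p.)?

Molecular formula: C7H3N3.
M = 7×12.011 + 3×1.008 + 3×14.007 = 129.12 g/mol.

129.12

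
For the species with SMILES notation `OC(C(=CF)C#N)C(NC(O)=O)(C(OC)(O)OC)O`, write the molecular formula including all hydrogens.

Heavy atoms from the SMILES: 9 C, 1 F, 2 N, 7 O.
Implicit hydrogens by atom environment:
  5 × C: no H
  4 × O: 1 H each → 4
  3 × O: no H
  2 × C: 3 H each → 6
  2 × C: 1 H each → 2
  1 × F: no H
  1 × N: 1 H
  1 × N: no H
  Total hydrogens = 13.
Molecular formula: C9H13FN2O7

C9H13FN2O7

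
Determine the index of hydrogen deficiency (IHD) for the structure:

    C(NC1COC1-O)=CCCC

2

Molecular formula from the SMILES: C8H15NO2.
DoU = (2C + 2 + N − H − X)/2 = (2·8 + 2 + 1 − 15 − 0)/2 = 4/2 = 2.
(Structurally: 1 ring(s) + 1 π bond(s) = 2.)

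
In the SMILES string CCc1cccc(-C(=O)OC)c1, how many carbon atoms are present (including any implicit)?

10

The symbol for carbon appears 10 times in the SMILES. Lowercase c denotes aromatic carbon and counts toward C.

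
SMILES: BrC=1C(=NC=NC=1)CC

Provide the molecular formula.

C6H7BrN2

Heavy atoms from the SMILES: 1 Br, 6 C, 2 N.
Implicit hydrogens by atom environment:
  2 × C (aromatic): 1 H each → 2
  2 × C (aromatic): no H
  2 × N (aromatic): no H
  1 × Br: no H
  1 × C: 3 H
  1 × C: 2 H
  Total hydrogens = 7.
Molecular formula: C6H7BrN2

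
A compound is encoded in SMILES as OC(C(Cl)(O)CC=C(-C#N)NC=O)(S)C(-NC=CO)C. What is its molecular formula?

C11H16ClN3O4S

Heavy atoms from the SMILES: 11 C, 1 Cl, 3 N, 4 O, 1 S.
Implicit hydrogens by atom environment:
  5 × C: 1 H each → 5
  4 × C: no H
  3 × O: 1 H each → 3
  2 × N: 1 H each → 2
  1 × C: 3 H
  1 × C: 2 H
  1 × Cl: no H
  1 × N: no H
  1 × O: no H
  1 × S: 1 H
  Total hydrogens = 16.
Molecular formula: C11H16ClN3O4S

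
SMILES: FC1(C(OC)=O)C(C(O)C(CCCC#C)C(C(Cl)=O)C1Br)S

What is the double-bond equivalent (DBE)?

5

Molecular formula from the SMILES: C14H17BrClFO4S.
DoU = (2C + 2 + N − H − X)/2 = (2·14 + 2 + 0 − 17 − 3)/2 = 10/2 = 5.
(Structurally: 1 ring(s) + 4 π bond(s) = 5.)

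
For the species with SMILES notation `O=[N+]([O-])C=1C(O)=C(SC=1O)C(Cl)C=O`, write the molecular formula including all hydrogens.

C6H4ClNO5S

Heavy atoms from the SMILES: 6 C, 1 Cl, 1 N, 5 O, 1 S.
Implicit hydrogens by atom environment:
  4 × C (aromatic): no H
  2 × C: 1 H each → 2
  2 × O: 1 H each → 2
  2 × O: no H
  1 × Cl: no H
  1 × N (charge +1): no H
  1 × O (charge -1): no H
  1 × S (aromatic): no H
  Total hydrogens = 4.
Molecular formula: C6H4ClNO5S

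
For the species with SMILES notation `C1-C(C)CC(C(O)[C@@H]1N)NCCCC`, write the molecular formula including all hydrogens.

Heavy atoms from the SMILES: 11 C, 2 N, 1 O.
Implicit hydrogens by atom environment:
  5 × C: 2 H each → 10
  4 × C: 1 H each → 4
  2 × C: 3 H each → 6
  1 × N: 2 H
  1 × N: 1 H
  1 × O: 1 H
  Total hydrogens = 24.
Molecular formula: C11H24N2O

C11H24N2O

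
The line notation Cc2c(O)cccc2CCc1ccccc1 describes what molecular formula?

Heavy atoms from the SMILES: 15 C, 1 O.
Implicit hydrogens by atom environment:
  8 × C (aromatic): 1 H each → 8
  4 × C (aromatic): no H
  2 × C: 2 H each → 4
  1 × C: 3 H
  1 × O: 1 H
  Total hydrogens = 16.
Molecular formula: C15H16O

C15H16O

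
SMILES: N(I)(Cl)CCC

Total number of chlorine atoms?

1

The symbol for chlorine appears 1 time in the SMILES.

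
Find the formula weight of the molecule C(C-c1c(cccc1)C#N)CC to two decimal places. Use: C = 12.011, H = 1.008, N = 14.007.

159.23

Molecular formula: C11H13N.
M = 11×12.011 + 13×1.008 + 1×14.007 = 159.23 g/mol.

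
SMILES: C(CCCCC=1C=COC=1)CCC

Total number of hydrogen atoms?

20

Hydrogens are implicit in SMILES; fill each atom to its normal valence:
  7 × C: 2 H each → 14
  3 × C (aromatic): 1 H each → 3
  1 × C: 3 H
  1 × C (aromatic): no H
  1 × O (aromatic): no H
  Total hydrogens = 20.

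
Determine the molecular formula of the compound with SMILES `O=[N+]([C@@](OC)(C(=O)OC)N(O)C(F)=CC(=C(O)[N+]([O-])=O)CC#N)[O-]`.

C10H11FN4O9

Heavy atoms from the SMILES: 10 C, 1 F, 4 N, 9 O.
Implicit hydrogens by atom environment:
  6 × C: no H
  5 × O: no H
  2 × C: 3 H each → 6
  2 × N (charge +1): no H
  2 × N: no H
  2 × O: 1 H each → 2
  2 × O (charge -1): no H
  1 × C: 2 H
  1 × C: 1 H
  1 × F: no H
  Total hydrogens = 11.
Molecular formula: C10H11FN4O9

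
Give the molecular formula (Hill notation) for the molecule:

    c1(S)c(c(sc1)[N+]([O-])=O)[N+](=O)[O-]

Heavy atoms from the SMILES: 4 C, 2 N, 4 O, 2 S.
Implicit hydrogens by atom environment:
  3 × C (aromatic): no H
  2 × N (charge +1): no H
  2 × O: no H
  2 × O (charge -1): no H
  1 × C (aromatic): 1 H
  1 × S: 1 H
  1 × S (aromatic): no H
  Total hydrogens = 2.
Molecular formula: C4H2N2O4S2

C4H2N2O4S2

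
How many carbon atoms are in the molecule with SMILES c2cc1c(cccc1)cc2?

10

The symbol for carbon appears 10 times in the SMILES. Lowercase c denotes aromatic carbon and counts toward C.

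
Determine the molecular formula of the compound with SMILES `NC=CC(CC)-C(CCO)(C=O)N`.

C9H18N2O2

Heavy atoms from the SMILES: 9 C, 2 N, 2 O.
Implicit hydrogens by atom environment:
  4 × C: 1 H each → 4
  3 × C: 2 H each → 6
  2 × N: 2 H each → 4
  1 × C: 3 H
  1 × C: no H
  1 × O: 1 H
  1 × O: no H
  Total hydrogens = 18.
Molecular formula: C9H18N2O2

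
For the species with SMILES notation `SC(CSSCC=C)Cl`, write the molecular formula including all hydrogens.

Heavy atoms from the SMILES: 5 C, 1 Cl, 3 S.
Implicit hydrogens by atom environment:
  3 × C: 2 H each → 6
  2 × C: 1 H each → 2
  2 × S: no H
  1 × Cl: no H
  1 × S: 1 H
  Total hydrogens = 9.
Molecular formula: C5H9ClS3

C5H9ClS3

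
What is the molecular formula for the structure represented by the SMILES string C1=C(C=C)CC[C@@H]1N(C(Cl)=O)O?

Heavy atoms from the SMILES: 8 C, 1 Cl, 1 N, 2 O.
Implicit hydrogens by atom environment:
  3 × C: 2 H each → 6
  3 × C: 1 H each → 3
  2 × C: no H
  1 × Cl: no H
  1 × N: no H
  1 × O: 1 H
  1 × O: no H
  Total hydrogens = 10.
Molecular formula: C8H10ClNO2

C8H10ClNO2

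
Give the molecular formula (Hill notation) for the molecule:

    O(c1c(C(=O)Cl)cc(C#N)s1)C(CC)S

C9H8ClNO2S2

Heavy atoms from the SMILES: 9 C, 1 Cl, 1 N, 2 O, 2 S.
Implicit hydrogens by atom environment:
  3 × C (aromatic): no H
  2 × C: no H
  2 × O: no H
  1 × C: 3 H
  1 × C: 2 H
  1 × C (aromatic): 1 H
  1 × C: 1 H
  1 × Cl: no H
  1 × N: no H
  1 × S: 1 H
  1 × S (aromatic): no H
  Total hydrogens = 8.
Molecular formula: C9H8ClNO2S2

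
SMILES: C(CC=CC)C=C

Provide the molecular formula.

C7H12

Heavy atoms from the SMILES: 7 C.
Implicit hydrogens by atom environment:
  3 × C: 2 H each → 6
  3 × C: 1 H each → 3
  1 × C: 3 H
  Total hydrogens = 12.
Molecular formula: C7H12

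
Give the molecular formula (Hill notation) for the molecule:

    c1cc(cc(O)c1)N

Heavy atoms from the SMILES: 6 C, 1 N, 1 O.
Implicit hydrogens by atom environment:
  4 × C (aromatic): 1 H each → 4
  2 × C (aromatic): no H
  1 × N: 2 H
  1 × O: 1 H
  Total hydrogens = 7.
Molecular formula: C6H7NO

C6H7NO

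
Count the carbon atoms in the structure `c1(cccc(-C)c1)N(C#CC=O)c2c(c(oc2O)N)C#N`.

The symbol for carbon appears 15 times in the SMILES. Lowercase c denotes aromatic carbon and counts toward C.

15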